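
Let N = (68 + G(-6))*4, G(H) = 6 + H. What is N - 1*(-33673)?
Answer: 33945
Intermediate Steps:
N = 272 (N = (68 + (6 - 6))*4 = (68 + 0)*4 = 68*4 = 272)
N - 1*(-33673) = 272 - 1*(-33673) = 272 + 33673 = 33945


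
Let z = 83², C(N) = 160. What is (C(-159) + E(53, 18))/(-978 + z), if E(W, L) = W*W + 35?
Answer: 3004/5911 ≈ 0.50821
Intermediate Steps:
E(W, L) = 35 + W² (E(W, L) = W² + 35 = 35 + W²)
z = 6889
(C(-159) + E(53, 18))/(-978 + z) = (160 + (35 + 53²))/(-978 + 6889) = (160 + (35 + 2809))/5911 = (160 + 2844)*(1/5911) = 3004*(1/5911) = 3004/5911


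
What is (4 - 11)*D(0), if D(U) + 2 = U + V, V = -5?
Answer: 49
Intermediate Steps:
D(U) = -7 + U (D(U) = -2 + (U - 5) = -2 + (-5 + U) = -7 + U)
(4 - 11)*D(0) = (4 - 11)*(-7 + 0) = -7*(-7) = 49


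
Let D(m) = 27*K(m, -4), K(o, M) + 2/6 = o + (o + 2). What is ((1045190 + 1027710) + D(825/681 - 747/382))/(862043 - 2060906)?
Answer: -89874934352/51979103091 ≈ -1.7291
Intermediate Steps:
K(o, M) = 5/3 + 2*o (K(o, M) = -⅓ + (o + (o + 2)) = -⅓ + (o + (2 + o)) = -⅓ + (2 + 2*o) = 5/3 + 2*o)
D(m) = 45 + 54*m (D(m) = 27*(5/3 + 2*m) = 45 + 54*m)
((1045190 + 1027710) + D(825/681 - 747/382))/(862043 - 2060906) = ((1045190 + 1027710) + (45 + 54*(825/681 - 747/382)))/(862043 - 2060906) = (2072900 + (45 + 54*(825*(1/681) - 747*1/382)))/(-1198863) = (2072900 + (45 + 54*(275/227 - 747/382)))*(-1/1198863) = (2072900 + (45 + 54*(-64519/86714)))*(-1/1198863) = (2072900 + (45 - 1742013/43357))*(-1/1198863) = (2072900 + 209052/43357)*(-1/1198863) = (89874934352/43357)*(-1/1198863) = -89874934352/51979103091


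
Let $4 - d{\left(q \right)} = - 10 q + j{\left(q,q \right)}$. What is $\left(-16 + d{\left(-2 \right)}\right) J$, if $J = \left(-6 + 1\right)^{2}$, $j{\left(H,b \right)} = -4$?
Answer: $-700$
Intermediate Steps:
$d{\left(q \right)} = 8 + 10 q$ ($d{\left(q \right)} = 4 - \left(- 10 q - 4\right) = 4 - \left(-4 - 10 q\right) = 4 + \left(4 + 10 q\right) = 8 + 10 q$)
$J = 25$ ($J = \left(-5\right)^{2} = 25$)
$\left(-16 + d{\left(-2 \right)}\right) J = \left(-16 + \left(8 + 10 \left(-2\right)\right)\right) 25 = \left(-16 + \left(8 - 20\right)\right) 25 = \left(-16 - 12\right) 25 = \left(-28\right) 25 = -700$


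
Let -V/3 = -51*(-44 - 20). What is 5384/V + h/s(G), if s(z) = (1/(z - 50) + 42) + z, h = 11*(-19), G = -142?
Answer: 36194399/23502024 ≈ 1.5401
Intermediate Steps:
h = -209
V = -9792 (V = -(-153)*(-44 - 20) = -(-153)*(-64) = -3*3264 = -9792)
s(z) = 42 + z + 1/(-50 + z) (s(z) = (1/(-50 + z) + 42) + z = (42 + 1/(-50 + z)) + z = 42 + z + 1/(-50 + z))
5384/V + h/s(G) = 5384/(-9792) - 209*(-50 - 142)/(-2099 + (-142)² - 8*(-142)) = 5384*(-1/9792) - 209*(-192/(-2099 + 20164 + 1136)) = -673/1224 - 209/((-1/192*19201)) = -673/1224 - 209/(-19201/192) = -673/1224 - 209*(-192/19201) = -673/1224 + 40128/19201 = 36194399/23502024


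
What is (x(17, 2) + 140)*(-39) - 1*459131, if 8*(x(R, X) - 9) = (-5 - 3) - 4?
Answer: -929767/2 ≈ -4.6488e+5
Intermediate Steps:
x(R, X) = 15/2 (x(R, X) = 9 + ((-5 - 3) - 4)/8 = 9 + (-8 - 4)/8 = 9 + (⅛)*(-12) = 9 - 3/2 = 15/2)
(x(17, 2) + 140)*(-39) - 1*459131 = (15/2 + 140)*(-39) - 1*459131 = (295/2)*(-39) - 459131 = -11505/2 - 459131 = -929767/2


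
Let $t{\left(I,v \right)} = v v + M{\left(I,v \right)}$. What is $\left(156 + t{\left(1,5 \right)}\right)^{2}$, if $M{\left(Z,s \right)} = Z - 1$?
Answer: $32761$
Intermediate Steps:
$M{\left(Z,s \right)} = -1 + Z$
$t{\left(I,v \right)} = -1 + I + v^{2}$ ($t{\left(I,v \right)} = v v + \left(-1 + I\right) = v^{2} + \left(-1 + I\right) = -1 + I + v^{2}$)
$\left(156 + t{\left(1,5 \right)}\right)^{2} = \left(156 + \left(-1 + 1 + 5^{2}\right)\right)^{2} = \left(156 + \left(-1 + 1 + 25\right)\right)^{2} = \left(156 + 25\right)^{2} = 181^{2} = 32761$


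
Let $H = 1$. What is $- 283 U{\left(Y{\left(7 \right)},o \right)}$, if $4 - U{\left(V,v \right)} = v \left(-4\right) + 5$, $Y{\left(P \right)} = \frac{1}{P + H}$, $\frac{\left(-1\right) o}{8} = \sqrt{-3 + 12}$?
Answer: $27451$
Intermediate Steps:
$o = -24$ ($o = - 8 \sqrt{-3 + 12} = - 8 \sqrt{9} = \left(-8\right) 3 = -24$)
$Y{\left(P \right)} = \frac{1}{1 + P}$ ($Y{\left(P \right)} = \frac{1}{P + 1} = \frac{1}{1 + P}$)
$U{\left(V,v \right)} = -1 + 4 v$ ($U{\left(V,v \right)} = 4 - \left(v \left(-4\right) + 5\right) = 4 - \left(- 4 v + 5\right) = 4 - \left(5 - 4 v\right) = 4 + \left(-5 + 4 v\right) = -1 + 4 v$)
$- 283 U{\left(Y{\left(7 \right)},o \right)} = - 283 \left(-1 + 4 \left(-24\right)\right) = - 283 \left(-1 - 96\right) = \left(-283\right) \left(-97\right) = 27451$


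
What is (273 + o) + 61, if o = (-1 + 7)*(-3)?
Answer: 316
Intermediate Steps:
o = -18 (o = 6*(-3) = -18)
(273 + o) + 61 = (273 - 18) + 61 = 255 + 61 = 316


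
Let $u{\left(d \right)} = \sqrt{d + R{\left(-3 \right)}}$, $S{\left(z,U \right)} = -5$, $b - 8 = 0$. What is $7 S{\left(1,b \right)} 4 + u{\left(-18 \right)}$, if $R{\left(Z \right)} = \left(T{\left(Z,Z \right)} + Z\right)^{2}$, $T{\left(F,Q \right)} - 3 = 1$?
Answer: $-140 + i \sqrt{17} \approx -140.0 + 4.1231 i$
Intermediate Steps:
$b = 8$ ($b = 8 + 0 = 8$)
$T{\left(F,Q \right)} = 4$ ($T{\left(F,Q \right)} = 3 + 1 = 4$)
$R{\left(Z \right)} = \left(4 + Z\right)^{2}$
$u{\left(d \right)} = \sqrt{1 + d}$ ($u{\left(d \right)} = \sqrt{d + \left(4 - 3\right)^{2}} = \sqrt{d + 1^{2}} = \sqrt{d + 1} = \sqrt{1 + d}$)
$7 S{\left(1,b \right)} 4 + u{\left(-18 \right)} = 7 \left(-5\right) 4 + \sqrt{1 - 18} = \left(-35\right) 4 + \sqrt{-17} = -140 + i \sqrt{17}$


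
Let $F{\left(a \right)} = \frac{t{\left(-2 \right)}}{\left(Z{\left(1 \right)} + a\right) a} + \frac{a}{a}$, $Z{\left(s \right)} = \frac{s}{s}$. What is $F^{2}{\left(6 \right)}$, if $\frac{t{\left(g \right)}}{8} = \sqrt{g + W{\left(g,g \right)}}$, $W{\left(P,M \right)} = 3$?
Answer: $\frac{625}{441} \approx 1.4172$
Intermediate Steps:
$Z{\left(s \right)} = 1$
$t{\left(g \right)} = 8 \sqrt{3 + g}$ ($t{\left(g \right)} = 8 \sqrt{g + 3} = 8 \sqrt{3 + g}$)
$F{\left(a \right)} = 1 + \frac{8}{a \left(1 + a\right)}$ ($F{\left(a \right)} = \frac{8 \sqrt{3 - 2}}{\left(1 + a\right) a} + \frac{a}{a} = \frac{8 \sqrt{1}}{a \left(1 + a\right)} + 1 = 8 \cdot 1 \frac{1}{a \left(1 + a\right)} + 1 = 8 \frac{1}{a \left(1 + a\right)} + 1 = \frac{8}{a \left(1 + a\right)} + 1 = 1 + \frac{8}{a \left(1 + a\right)}$)
$F^{2}{\left(6 \right)} = \left(\frac{8 + 6 + 6^{2}}{6 \left(1 + 6\right)}\right)^{2} = \left(\frac{8 + 6 + 36}{6 \cdot 7}\right)^{2} = \left(\frac{1}{6} \cdot \frac{1}{7} \cdot 50\right)^{2} = \left(\frac{25}{21}\right)^{2} = \frac{625}{441}$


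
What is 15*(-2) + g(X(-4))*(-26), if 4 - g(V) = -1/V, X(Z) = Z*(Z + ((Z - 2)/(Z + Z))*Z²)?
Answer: -2131/16 ≈ -133.19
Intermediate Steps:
X(Z) = Z*(Z + Z*(-2 + Z)/2) (X(Z) = Z*(Z + ((-2 + Z)/((2*Z)))*Z²) = Z*(Z + ((-2 + Z)*(1/(2*Z)))*Z²) = Z*(Z + ((-2 + Z)/(2*Z))*Z²) = Z*(Z + Z*(-2 + Z)/2))
g(V) = 4 + 1/V (g(V) = 4 - (-1)/V = 4 + 1/V)
15*(-2) + g(X(-4))*(-26) = 15*(-2) + (4 + 1/((½)*(-4)³))*(-26) = -30 + (4 + 1/((½)*(-64)))*(-26) = -30 + (4 + 1/(-32))*(-26) = -30 + (4 - 1/32)*(-26) = -30 + (127/32)*(-26) = -30 - 1651/16 = -2131/16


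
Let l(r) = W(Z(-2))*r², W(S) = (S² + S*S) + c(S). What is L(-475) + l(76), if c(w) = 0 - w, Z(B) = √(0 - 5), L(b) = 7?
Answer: -57753 - 5776*I*√5 ≈ -57753.0 - 12916.0*I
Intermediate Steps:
Z(B) = I*√5 (Z(B) = √(-5) = I*√5)
c(w) = -w
W(S) = -S + 2*S² (W(S) = (S² + S*S) - S = (S² + S²) - S = 2*S² - S = -S + 2*S²)
l(r) = I*√5*r²*(-1 + 2*I*√5) (l(r) = ((I*√5)*(-1 + 2*(I*√5)))*r² = ((I*√5)*(-1 + 2*I*√5))*r² = (I*√5*(-1 + 2*I*√5))*r² = I*√5*r²*(-1 + 2*I*√5))
L(-475) + l(76) = 7 + 76²*(-10 - I*√5) = 7 + 5776*(-10 - I*√5) = 7 + (-57760 - 5776*I*√5) = -57753 - 5776*I*√5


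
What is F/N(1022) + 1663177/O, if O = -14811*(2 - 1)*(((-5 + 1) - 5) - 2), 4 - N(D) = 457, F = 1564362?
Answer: -84704667407/24601071 ≈ -3443.1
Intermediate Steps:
N(D) = -453 (N(D) = 4 - 1*457 = 4 - 457 = -453)
O = 162921 (O = -14811*((-4 - 5) - 2) = -14811*(-9 - 2) = -14811*(-11) = 162921)
F/N(1022) + 1663177/O = 1564362/(-453) + 1663177/162921 = 1564362*(-1/453) + 1663177*(1/162921) = -521454/151 + 1663177/162921 = -84704667407/24601071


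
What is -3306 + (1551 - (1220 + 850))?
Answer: -3825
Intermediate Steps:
-3306 + (1551 - (1220 + 850)) = -3306 + (1551 - 1*2070) = -3306 + (1551 - 2070) = -3306 - 519 = -3825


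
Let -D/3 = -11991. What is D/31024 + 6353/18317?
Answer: 122287559/81180944 ≈ 1.5064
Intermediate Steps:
D = 35973 (D = -3*(-11991) = 35973)
D/31024 + 6353/18317 = 35973/31024 + 6353/18317 = 35973*(1/31024) + 6353*(1/18317) = 5139/4432 + 6353/18317 = 122287559/81180944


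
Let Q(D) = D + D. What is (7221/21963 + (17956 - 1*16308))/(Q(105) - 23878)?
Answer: -12067415/173273428 ≈ -0.069644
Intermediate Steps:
Q(D) = 2*D
(7221/21963 + (17956 - 1*16308))/(Q(105) - 23878) = (7221/21963 + (17956 - 1*16308))/(2*105 - 23878) = (7221*(1/21963) + (17956 - 16308))/(210 - 23878) = (2407/7321 + 1648)/(-23668) = (12067415/7321)*(-1/23668) = -12067415/173273428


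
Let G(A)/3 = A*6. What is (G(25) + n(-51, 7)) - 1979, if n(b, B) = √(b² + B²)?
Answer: -1529 + 5*√106 ≈ -1477.5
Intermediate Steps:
G(A) = 18*A (G(A) = 3*(A*6) = 3*(6*A) = 18*A)
n(b, B) = √(B² + b²)
(G(25) + n(-51, 7)) - 1979 = (18*25 + √(7² + (-51)²)) - 1979 = (450 + √(49 + 2601)) - 1979 = (450 + √2650) - 1979 = (450 + 5*√106) - 1979 = -1529 + 5*√106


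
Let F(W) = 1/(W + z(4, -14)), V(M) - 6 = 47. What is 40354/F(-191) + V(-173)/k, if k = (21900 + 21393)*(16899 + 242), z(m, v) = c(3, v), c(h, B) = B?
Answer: -6138952697764357/742085313 ≈ -8.2726e+6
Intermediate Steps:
z(m, v) = v
V(M) = 53 (V(M) = 6 + 47 = 53)
F(W) = 1/(-14 + W) (F(W) = 1/(W - 14) = 1/(-14 + W))
k = 742085313 (k = 43293*17141 = 742085313)
40354/F(-191) + V(-173)/k = 40354/(1/(-14 - 191)) + 53/742085313 = 40354/(1/(-205)) + 53*(1/742085313) = 40354/(-1/205) + 53/742085313 = 40354*(-205) + 53/742085313 = -8272570 + 53/742085313 = -6138952697764357/742085313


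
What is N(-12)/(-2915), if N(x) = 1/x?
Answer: 1/34980 ≈ 2.8588e-5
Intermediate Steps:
N(-12)/(-2915) = 1/(-12*(-2915)) = -1/12*(-1/2915) = 1/34980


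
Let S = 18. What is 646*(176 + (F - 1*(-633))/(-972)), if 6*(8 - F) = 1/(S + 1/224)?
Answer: 666040464263/5880114 ≈ 1.1327e+5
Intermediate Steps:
F = 96680/12099 (F = 8 - 1/(6*(18 + 1/224)) = 8 - 1/(6*4033/224) = 8 - ⅙*224/4033 = 8 - 112/12099 = 96680/12099 ≈ 7.9907)
646*(176 + (F - 1*(-633))/(-972)) = 646*(176 + (96680/12099 - 1*(-633))/(-972)) = 646*(176 + (96680/12099 + 633)*(-1/972)) = 646*(176 + (7755347/12099)*(-1/972)) = 646*(176 - 7755347/11760228) = 646*(2062044781/11760228) = 666040464263/5880114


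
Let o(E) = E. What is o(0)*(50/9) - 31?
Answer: -31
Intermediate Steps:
o(0)*(50/9) - 31 = 0*(50/9) - 31 = 0 - 31 = -31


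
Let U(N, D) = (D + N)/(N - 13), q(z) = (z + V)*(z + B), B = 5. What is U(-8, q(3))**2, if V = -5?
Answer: 64/49 ≈ 1.3061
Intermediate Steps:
q(z) = (-5 + z)*(5 + z) (q(z) = (z - 5)*(z + 5) = (-5 + z)*(5 + z))
U(N, D) = (D + N)/(-13 + N)
U(-8, q(3))**2 = (((-25 + 3**2) - 8)/(-13 - 8))**2 = (((-25 + 9) - 8)/(-21))**2 = (-(-16 - 8)/21)**2 = (-1/21*(-24))**2 = (8/7)**2 = 64/49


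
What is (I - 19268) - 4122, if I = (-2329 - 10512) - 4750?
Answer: -40981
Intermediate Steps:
I = -17591 (I = -12841 - 4750 = -17591)
(I - 19268) - 4122 = (-17591 - 19268) - 4122 = -36859 - 4122 = -40981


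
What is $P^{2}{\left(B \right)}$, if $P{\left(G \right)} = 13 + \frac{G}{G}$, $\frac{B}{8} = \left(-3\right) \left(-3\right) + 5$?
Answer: $196$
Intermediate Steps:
$B = 112$ ($B = 8 \left(\left(-3\right) \left(-3\right) + 5\right) = 8 \left(9 + 5\right) = 8 \cdot 14 = 112$)
$P{\left(G \right)} = 14$ ($P{\left(G \right)} = 13 + 1 = 14$)
$P^{2}{\left(B \right)} = 14^{2} = 196$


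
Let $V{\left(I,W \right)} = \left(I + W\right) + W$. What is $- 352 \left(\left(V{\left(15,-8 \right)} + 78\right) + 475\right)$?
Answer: $-194304$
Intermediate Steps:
$V{\left(I,W \right)} = I + 2 W$
$- 352 \left(\left(V{\left(15,-8 \right)} + 78\right) + 475\right) = - 352 \left(\left(\left(15 + 2 \left(-8\right)\right) + 78\right) + 475\right) = - 352 \left(\left(\left(15 - 16\right) + 78\right) + 475\right) = - 352 \left(\left(-1 + 78\right) + 475\right) = - 352 \left(77 + 475\right) = \left(-352\right) 552 = -194304$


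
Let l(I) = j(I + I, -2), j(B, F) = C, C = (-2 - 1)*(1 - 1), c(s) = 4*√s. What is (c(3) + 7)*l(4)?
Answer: 0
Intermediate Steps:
C = 0 (C = -3*0 = 0)
j(B, F) = 0
l(I) = 0
(c(3) + 7)*l(4) = (4*√3 + 7)*0 = (7 + 4*√3)*0 = 0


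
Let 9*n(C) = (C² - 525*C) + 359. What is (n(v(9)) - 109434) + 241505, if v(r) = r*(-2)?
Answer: 1198772/9 ≈ 1.3320e+5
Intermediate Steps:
v(r) = -2*r
n(C) = 359/9 - 175*C/3 + C²/9 (n(C) = ((C² - 525*C) + 359)/9 = (359 + C² - 525*C)/9 = 359/9 - 175*C/3 + C²/9)
(n(v(9)) - 109434) + 241505 = ((359/9 - (-350)*9/3 + (-2*9)²/9) - 109434) + 241505 = ((359/9 - 175/3*(-18) + (⅑)*(-18)²) - 109434) + 241505 = ((359/9 + 1050 + (⅑)*324) - 109434) + 241505 = ((359/9 + 1050 + 36) - 109434) + 241505 = (10133/9 - 109434) + 241505 = -974773/9 + 241505 = 1198772/9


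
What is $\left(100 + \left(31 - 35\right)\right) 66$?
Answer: $6336$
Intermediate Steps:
$\left(100 + \left(31 - 35\right)\right) 66 = \left(100 - 4\right) 66 = 96 \cdot 66 = 6336$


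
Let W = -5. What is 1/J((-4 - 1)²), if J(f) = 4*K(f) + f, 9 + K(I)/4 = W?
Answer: -1/199 ≈ -0.0050251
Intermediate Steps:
K(I) = -56 (K(I) = -36 + 4*(-5) = -36 - 20 = -56)
J(f) = -224 + f (J(f) = 4*(-56) + f = -224 + f)
1/J((-4 - 1)²) = 1/(-224 + (-4 - 1)²) = 1/(-224 + (-5)²) = 1/(-224 + 25) = 1/(-199) = -1/199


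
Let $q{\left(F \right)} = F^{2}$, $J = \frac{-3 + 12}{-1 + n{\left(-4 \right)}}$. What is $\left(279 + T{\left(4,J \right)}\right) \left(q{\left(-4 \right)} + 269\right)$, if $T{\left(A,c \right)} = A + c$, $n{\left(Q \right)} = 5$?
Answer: $\frac{325185}{4} \approx 81296.0$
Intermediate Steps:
$J = \frac{9}{4}$ ($J = \frac{-3 + 12}{-1 + 5} = \frac{9}{4} \approx 2.25$)
$\left(279 + T{\left(4,J \right)}\right) \left(q{\left(-4 \right)} + 269\right) = \left(279 + \left(4 + \frac{9}{4}\right)\right) \left(\left(-4\right)^{2} + 269\right) = \left(279 + \frac{25}{4}\right) \left(16 + 269\right) = \frac{1141}{4} \cdot 285 = \frac{325185}{4}$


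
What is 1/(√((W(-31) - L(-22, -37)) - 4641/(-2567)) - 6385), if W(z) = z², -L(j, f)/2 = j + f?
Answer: -964135/6155874409 - 3*√2140274/6155874409 ≈ -0.00015733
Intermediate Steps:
L(j, f) = -2*f - 2*j (L(j, f) = -2*(j + f) = -2*(f + j) = -2*f - 2*j)
1/(√((W(-31) - L(-22, -37)) - 4641/(-2567)) - 6385) = 1/(√(((-31)² - (-2*(-37) - 2*(-22))) - 4641/(-2567)) - 6385) = 1/(√((961 - (74 + 44)) - 4641*(-1/2567)) - 6385) = 1/(√((961 - 1*118) + 273/151) - 6385) = 1/(√((961 - 118) + 273/151) - 6385) = 1/(√(843 + 273/151) - 6385) = 1/(√(127566/151) - 6385) = 1/(3*√2140274/151 - 6385) = 1/(-6385 + 3*√2140274/151)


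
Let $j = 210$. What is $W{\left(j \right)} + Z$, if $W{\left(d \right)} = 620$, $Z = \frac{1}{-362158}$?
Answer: $\frac{224537959}{362158} \approx 620.0$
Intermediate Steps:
$Z = - \frac{1}{362158} \approx -2.7612 \cdot 10^{-6}$
$W{\left(j \right)} + Z = 620 - \frac{1}{362158} = \frac{224537959}{362158}$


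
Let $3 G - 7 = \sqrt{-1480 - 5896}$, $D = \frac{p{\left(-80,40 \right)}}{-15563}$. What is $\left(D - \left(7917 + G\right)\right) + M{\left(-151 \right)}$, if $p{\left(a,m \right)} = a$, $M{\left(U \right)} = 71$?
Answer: $- \frac{366430595}{46689} - \frac{4 i \sqrt{461}}{3} \approx -7848.3 - 28.628 i$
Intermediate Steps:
$D = \frac{80}{15563}$ ($D = - \frac{80}{-15563} = \left(-80\right) \left(- \frac{1}{15563}\right) = \frac{80}{15563} \approx 0.0051404$)
$G = \frac{7}{3} + \frac{4 i \sqrt{461}}{3}$ ($G = \frac{7}{3} + \frac{\sqrt{-1480 - 5896}}{3} = \frac{7}{3} + \frac{\sqrt{-7376}}{3} = \frac{7}{3} + \frac{4 i \sqrt{461}}{3} \approx 2.3333 + 28.628 i$)
$\left(D - \left(7917 + G\right)\right) + M{\left(-151 \right)} = \left(\frac{80}{15563} - \left(\frac{23758}{3} + \frac{4 i \sqrt{461}}{3}\right)\right) + 71 = \left(- \frac{369745514}{46689} - \frac{4 i \sqrt{461}}{3}\right) + 71 = - \frac{366430595}{46689} - \frac{4 i \sqrt{461}}{3}$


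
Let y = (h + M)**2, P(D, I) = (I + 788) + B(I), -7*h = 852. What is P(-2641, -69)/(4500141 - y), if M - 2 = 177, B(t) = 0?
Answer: 35231/220346108 ≈ 0.00015989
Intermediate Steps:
h = -852/7 (h = -1/7*852 = -852/7 ≈ -121.71)
M = 179 (M = 2 + 177 = 179)
P(D, I) = 788 + I (P(D, I) = (I + 788) + 0 = (788 + I) + 0 = 788 + I)
y = 160801/49 (y = (-852/7 + 179)**2 = (401/7)**2 = 160801/49 ≈ 3281.7)
P(-2641, -69)/(4500141 - y) = (788 - 69)/(4500141 - 1*160801/49) = 719/(4500141 - 160801/49) = 719/(220346108/49) = 719*(49/220346108) = 35231/220346108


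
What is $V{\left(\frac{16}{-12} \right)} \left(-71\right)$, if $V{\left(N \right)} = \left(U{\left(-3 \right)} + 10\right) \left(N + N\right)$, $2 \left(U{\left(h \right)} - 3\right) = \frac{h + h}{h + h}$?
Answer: $2556$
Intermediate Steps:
$U{\left(h \right)} = \frac{7}{2}$ ($U{\left(h \right)} = 3 + \frac{\left(h + h\right) \frac{1}{h + h}}{2} = 3 + \frac{2 h \frac{1}{2 h}}{2} = 3 + \frac{1}{2} \cdot 1 = 3 + \frac{1}{2} = \frac{7}{2}$)
$V{\left(N \right)} = 27 N$ ($V{\left(N \right)} = \left(\frac{7}{2} + 10\right) \left(N + N\right) = \frac{27 \cdot 2 N}{2} = 27 N$)
$V{\left(\frac{16}{-12} \right)} \left(-71\right) = 27 \frac{16}{-12} \left(-71\right) = 27 \cdot 16 \left(- \frac{1}{12}\right) \left(-71\right) = 27 \left(- \frac{4}{3}\right) \left(-71\right) = \left(-36\right) \left(-71\right) = 2556$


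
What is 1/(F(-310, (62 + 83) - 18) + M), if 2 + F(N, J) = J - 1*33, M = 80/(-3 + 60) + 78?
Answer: 57/9770 ≈ 0.0058342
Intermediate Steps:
M = 4526/57 (M = 80/57 + 78 = 4526/57 ≈ 79.404)
F(N, J) = -35 + J (F(N, J) = -2 + (J - 1*33) = -2 + (J - 33) = -2 + (-33 + J) = -35 + J)
1/(F(-310, (62 + 83) - 18) + M) = 1/((-35 + ((62 + 83) - 18)) + 4526/57) = 1/((-35 + (145 - 18)) + 4526/57) = 1/((-35 + 127) + 4526/57) = 1/(92 + 4526/57) = 1/(9770/57) = 57/9770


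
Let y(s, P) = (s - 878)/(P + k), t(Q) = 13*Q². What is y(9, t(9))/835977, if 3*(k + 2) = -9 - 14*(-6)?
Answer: -869/899511252 ≈ -9.6608e-7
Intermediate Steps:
k = 23 (k = -2 + (-9 - 14*(-6))/3 = -2 + (-9 + 84)/3 = -2 + (⅓)*75 = -2 + 25 = 23)
y(s, P) = (-878 + s)/(23 + P) (y(s, P) = (s - 878)/(P + 23) = (-878 + s)/(23 + P))
y(9, t(9))/835977 = ((-878 + 9)/(23 + 13*9²))/835977 = (-869/(23 + 13*81))*(1/835977) = (-869/(23 + 1053))*(1/835977) = (-869/1076)*(1/835977) = ((1/1076)*(-869))*(1/835977) = -869/1076*1/835977 = -869/899511252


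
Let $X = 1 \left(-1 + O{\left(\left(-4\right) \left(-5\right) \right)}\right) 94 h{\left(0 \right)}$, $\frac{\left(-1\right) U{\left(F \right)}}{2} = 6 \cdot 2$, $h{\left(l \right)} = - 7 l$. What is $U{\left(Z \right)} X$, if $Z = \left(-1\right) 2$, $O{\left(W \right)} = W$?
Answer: $0$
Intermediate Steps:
$Z = -2$
$U{\left(F \right)} = -24$ ($U{\left(F \right)} = - 2 \cdot 6 \cdot 2 = \left(-2\right) 12 = -24$)
$X = 0$ ($X = 1 \left(-1 - -20\right) 94 \left(\left(-7\right) 0\right) = 1 \left(-1 + 20\right) 94 \cdot 0 = 1 \cdot 19 \cdot 94 \cdot 0 = 19 \cdot 94 \cdot 0 = 1786 \cdot 0 = 0$)
$U{\left(Z \right)} X = \left(-24\right) 0 = 0$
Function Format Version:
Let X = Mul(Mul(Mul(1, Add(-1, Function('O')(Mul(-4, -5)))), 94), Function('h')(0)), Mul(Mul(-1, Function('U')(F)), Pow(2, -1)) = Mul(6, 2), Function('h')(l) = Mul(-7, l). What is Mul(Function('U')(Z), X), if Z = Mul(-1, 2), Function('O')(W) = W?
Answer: 0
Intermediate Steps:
Z = -2
Function('U')(F) = -24 (Function('U')(F) = Mul(-2, Mul(6, 2)) = Mul(-2, 12) = -24)
X = 0 (X = Mul(Mul(Mul(1, Add(-1, Mul(-4, -5))), 94), Mul(-7, 0)) = Mul(Mul(Mul(1, Add(-1, 20)), 94), 0) = Mul(Mul(Mul(1, 19), 94), 0) = Mul(Mul(19, 94), 0) = Mul(1786, 0) = 0)
Mul(Function('U')(Z), X) = Mul(-24, 0) = 0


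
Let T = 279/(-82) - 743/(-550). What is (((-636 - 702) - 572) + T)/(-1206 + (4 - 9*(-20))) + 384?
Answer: 4446409581/11523050 ≈ 385.87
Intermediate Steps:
T = -23131/11275 (T = 279*(-1/82) - 743*(-1/550) = -279/82 + 743/550 = -23131/11275 ≈ -2.0515)
(((-636 - 702) - 572) + T)/(-1206 + (4 - 9*(-20))) + 384 = (((-636 - 702) - 572) - 23131/11275)/(-1206 + (4 - 9*(-20))) + 384 = ((-1338 - 572) - 23131/11275)/(-1206 + (4 + 180)) + 384 = (-1910 - 23131/11275)/(-1206 + 184) + 384 = -21558381/11275/(-1022) + 384 = -21558381/11275*(-1/1022) + 384 = 21558381/11523050 + 384 = 4446409581/11523050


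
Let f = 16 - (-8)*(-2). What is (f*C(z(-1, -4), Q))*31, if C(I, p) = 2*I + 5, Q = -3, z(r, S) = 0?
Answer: 0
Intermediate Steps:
C(I, p) = 5 + 2*I
f = 0 (f = 16 - 1*16 = 16 - 16 = 0)
(f*C(z(-1, -4), Q))*31 = (0*(5 + 2*0))*31 = (0*(5 + 0))*31 = (0*5)*31 = 0*31 = 0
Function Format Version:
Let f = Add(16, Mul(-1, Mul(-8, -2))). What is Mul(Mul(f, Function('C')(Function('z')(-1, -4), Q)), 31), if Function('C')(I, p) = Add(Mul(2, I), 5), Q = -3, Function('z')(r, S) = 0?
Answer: 0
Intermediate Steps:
Function('C')(I, p) = Add(5, Mul(2, I))
f = 0 (f = Add(16, Mul(-1, 16)) = Add(16, -16) = 0)
Mul(Mul(f, Function('C')(Function('z')(-1, -4), Q)), 31) = Mul(Mul(0, Add(5, Mul(2, 0))), 31) = Mul(Mul(0, Add(5, 0)), 31) = Mul(Mul(0, 5), 31) = Mul(0, 31) = 0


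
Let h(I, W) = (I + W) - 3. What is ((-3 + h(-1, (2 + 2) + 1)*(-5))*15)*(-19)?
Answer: 2280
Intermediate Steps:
h(I, W) = -3 + I + W
((-3 + h(-1, (2 + 2) + 1)*(-5))*15)*(-19) = ((-3 + (-3 - 1 + ((2 + 2) + 1))*(-5))*15)*(-19) = ((-3 + (-3 - 1 + (4 + 1))*(-5))*15)*(-19) = ((-3 + (-3 - 1 + 5)*(-5))*15)*(-19) = ((-3 + 1*(-5))*15)*(-19) = ((-3 - 5)*15)*(-19) = -8*15*(-19) = -120*(-19) = 2280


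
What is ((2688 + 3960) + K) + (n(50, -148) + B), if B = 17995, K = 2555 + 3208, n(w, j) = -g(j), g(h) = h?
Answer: 30554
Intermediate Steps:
n(w, j) = -j
K = 5763
((2688 + 3960) + K) + (n(50, -148) + B) = ((2688 + 3960) + 5763) + (-1*(-148) + 17995) = (6648 + 5763) + (148 + 17995) = 12411 + 18143 = 30554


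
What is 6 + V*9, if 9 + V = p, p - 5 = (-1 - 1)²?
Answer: 6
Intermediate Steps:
p = 9 (p = 5 + (-1 - 1)² = 5 + (-2)² = 5 + 4 = 9)
V = 0 (V = -9 + 9 = 0)
6 + V*9 = 6 + 0*9 = 6 + 0 = 6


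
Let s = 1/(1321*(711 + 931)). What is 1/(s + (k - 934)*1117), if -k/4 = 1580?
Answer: -2169082/17575459764875 ≈ -1.2342e-7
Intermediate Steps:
k = -6320 (k = -4*1580 = -6320)
s = 1/2169082 (s = 1/(1321*1642) = 1/2169082 ≈ 4.6102e-7)
1/(s + (k - 934)*1117) = 1/(1/2169082 + (-6320 - 934)*1117) = 1/(1/2169082 - 7254*1117) = 1/(1/2169082 - 8102718) = 1/(-17575459764875/2169082) = -2169082/17575459764875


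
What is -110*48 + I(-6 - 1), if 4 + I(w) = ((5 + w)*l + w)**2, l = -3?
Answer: -5283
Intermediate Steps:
I(w) = -4 + (-15 - 2*w)**2 (I(w) = -4 + ((5 + w)*(-3) + w)**2 = -4 + ((-15 - 3*w) + w)**2 = -4 + (-15 - 2*w)**2)
-110*48 + I(-6 - 1) = -110*48 + (-4 + (15 + 2*(-6 - 1))**2) = -5280 + (-4 + (15 + 2*(-7))**2) = -5280 + (-4 + (15 - 14)**2) = -5280 + (-4 + 1**2) = -5280 + (-4 + 1) = -5280 - 3 = -5283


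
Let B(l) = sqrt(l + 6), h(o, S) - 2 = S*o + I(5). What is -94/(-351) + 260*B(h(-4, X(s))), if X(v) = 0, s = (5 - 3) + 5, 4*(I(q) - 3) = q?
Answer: 319504/351 ≈ 910.27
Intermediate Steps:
I(q) = 3 + q/4
s = 7 (s = 2 + 5 = 7)
h(o, S) = 25/4 + S*o (h(o, S) = 2 + (S*o + (3 + (1/4)*5)) = 2 + (S*o + (3 + 5/4)) = 2 + (S*o + 17/4) = 2 + (17/4 + S*o) = 25/4 + S*o)
B(l) = sqrt(6 + l)
-94/(-351) + 260*B(h(-4, X(s))) = -94/(-351) + 260*sqrt(6 + (25/4 + 0*(-4))) = -94*(-1/351) + 260*sqrt(6 + (25/4 + 0)) = 94/351 + 260*sqrt(6 + 25/4) = 94/351 + 260*sqrt(49/4) = 94/351 + 260*(7/2) = 94/351 + 910 = 319504/351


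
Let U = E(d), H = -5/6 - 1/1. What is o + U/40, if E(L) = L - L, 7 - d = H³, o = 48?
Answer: 48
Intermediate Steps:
H = -11/6 (H = -5*⅙ - 1*1 = -⅚ - 1 = -11/6 ≈ -1.8333)
d = 2843/216 (d = 7 - (-11/6)³ = 7 - 1*(-1331/216) = 7 + 1331/216 = 2843/216 ≈ 13.162)
E(L) = 0
U = 0
o + U/40 = 48 + 0/40 = 48 + (1/40)*0 = 48 + 0 = 48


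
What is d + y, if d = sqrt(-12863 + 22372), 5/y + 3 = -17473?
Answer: -5/17476 + sqrt(9509) ≈ 97.514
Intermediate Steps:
y = -5/17476 (y = 5/(-3 - 17473) = 5/(-17476) = 5*(-1/17476) = -5/17476 ≈ -0.00028611)
d = sqrt(9509) ≈ 97.514
d + y = sqrt(9509) - 5/17476 = -5/17476 + sqrt(9509)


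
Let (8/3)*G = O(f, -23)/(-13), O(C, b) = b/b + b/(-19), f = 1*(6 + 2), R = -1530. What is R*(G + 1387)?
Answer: -1048274145/494 ≈ -2.1220e+6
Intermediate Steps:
f = 8 (f = 1*8 = 8)
O(C, b) = 1 - b/19 (O(C, b) = 1 + b*(-1/19) = 1 - b/19)
G = -63/988 (G = 3*((1 - 1/19*(-23))/(-13))/8 = 3*((1 + 23/19)*(-1/13))/8 = 3*((42/19)*(-1/13))/8 = (3/8)*(-42/247) = -63/988 ≈ -0.063765)
R*(G + 1387) = -1530*(-63/988 + 1387) = -1530*1370293/988 = -1048274145/494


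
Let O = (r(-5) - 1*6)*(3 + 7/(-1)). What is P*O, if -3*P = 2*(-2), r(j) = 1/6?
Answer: 280/9 ≈ 31.111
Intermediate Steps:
r(j) = ⅙ (r(j) = 1*(⅙) = ⅙)
O = 70/3 (O = (⅙ - 1*6)*(3 + 7/(-1)) = (⅙ - 6)*(3 + 7*(-1)) = -35*(3 - 7)/6 = -35/6*(-4) = 70/3 ≈ 23.333)
P = 4/3 (P = -2*(-2)/3 = -⅓*(-4) = 4/3 ≈ 1.3333)
P*O = (4/3)*(70/3) = 280/9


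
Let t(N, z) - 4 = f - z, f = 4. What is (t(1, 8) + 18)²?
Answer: 324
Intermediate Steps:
t(N, z) = 8 - z (t(N, z) = 4 + (4 - z) = 8 - z)
(t(1, 8) + 18)² = ((8 - 1*8) + 18)² = ((8 - 8) + 18)² = (0 + 18)² = 18² = 324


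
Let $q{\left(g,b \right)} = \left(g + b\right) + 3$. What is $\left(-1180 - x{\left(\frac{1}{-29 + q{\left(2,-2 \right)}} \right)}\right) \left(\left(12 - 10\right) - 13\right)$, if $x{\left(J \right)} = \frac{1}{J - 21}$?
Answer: $\frac{7099774}{547} \approx 12979.0$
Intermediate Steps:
$q{\left(g,b \right)} = 3 + b + g$ ($q{\left(g,b \right)} = \left(b + g\right) + 3 = 3 + b + g$)
$x{\left(J \right)} = \frac{1}{-21 + J}$
$\left(-1180 - x{\left(\frac{1}{-29 + q{\left(2,-2 \right)}} \right)}\right) \left(\left(12 - 10\right) - 13\right) = \left(-1180 - \frac{1}{-21 + \frac{1}{-29 + \left(3 - 2 + 2\right)}}\right) \left(\left(12 - 10\right) - 13\right) = \left(-1180 - \frac{1}{-21 + \frac{1}{-29 + 3}}\right) \left(2 - 13\right) = \left(-1180 - \frac{1}{-21 + \frac{1}{-26}}\right) \left(-11\right) = \left(-1180 - \frac{1}{-21 - \frac{1}{26}}\right) \left(-11\right) = \left(-1180 - \frac{1}{- \frac{547}{26}}\right) \left(-11\right) = \left(-1180 - - \frac{26}{547}\right) \left(-11\right) = \left(-1180 + \frac{26}{547}\right) \left(-11\right) = \left(- \frac{645434}{547}\right) \left(-11\right) = \frac{7099774}{547}$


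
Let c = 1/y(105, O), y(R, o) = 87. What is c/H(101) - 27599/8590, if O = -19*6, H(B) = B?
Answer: -242503823/75480330 ≈ -3.2128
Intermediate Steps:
O = -114
c = 1/87 ≈ 0.011494
c/H(101) - 27599/8590 = (1/87)/101 - 27599/8590 = (1/87)*(1/101) - 27599*1/8590 = 1/8787 - 27599/8590 = -242503823/75480330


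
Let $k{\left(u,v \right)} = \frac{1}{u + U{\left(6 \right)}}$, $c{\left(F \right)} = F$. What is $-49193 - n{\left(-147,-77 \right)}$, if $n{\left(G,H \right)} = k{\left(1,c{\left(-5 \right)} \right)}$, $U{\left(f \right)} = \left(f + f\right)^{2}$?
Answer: $- \frac{7132986}{145} \approx -49193.0$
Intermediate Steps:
$U{\left(f \right)} = 4 f^{2}$ ($U{\left(f \right)} = \left(2 f\right)^{2} = 4 f^{2}$)
$k{\left(u,v \right)} = \frac{1}{144 + u}$ ($k{\left(u,v \right)} = \frac{1}{u + 4 \cdot 6^{2}} = \frac{1}{u + 4 \cdot 36} = \frac{1}{u + 144} = \frac{1}{144 + u}$)
$n{\left(G,H \right)} = \frac{1}{145}$ ($n{\left(G,H \right)} = \frac{1}{144 + 1} = \frac{1}{145}$)
$-49193 - n{\left(-147,-77 \right)} = -49193 - \frac{1}{145} = - \frac{7132986}{145}$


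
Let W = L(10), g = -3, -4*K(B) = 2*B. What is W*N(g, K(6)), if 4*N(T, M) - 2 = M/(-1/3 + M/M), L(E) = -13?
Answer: 65/8 ≈ 8.1250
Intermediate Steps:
K(B) = -B/2
N(T, M) = ½ + 3*M/8 (N(T, M) = ½ + (M/(-1/3 + M/M))/4 = ½ + (M/(-1*⅓ + 1))/4 = ½ + (M/(-⅓ + 1))/4 = ½ + (M/(⅔))/4 = ½ + (M*(3/2))/4 = ½ + (3*M/2)/4 = ½ + 3*M/8)
W = -13
W*N(g, K(6)) = -13*(½ + 3*(-½*6)/8) = -13*(½ + (3/8)*(-3)) = -13*(½ - 9/8) = -13*(-5/8) = 65/8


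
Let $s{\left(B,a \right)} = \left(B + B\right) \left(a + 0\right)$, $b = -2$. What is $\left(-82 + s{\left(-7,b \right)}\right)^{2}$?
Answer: $2916$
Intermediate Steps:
$s{\left(B,a \right)} = 2 B a$
$\left(-82 + s{\left(-7,b \right)}\right)^{2} = \left(-82 + 2 \left(-7\right) \left(-2\right)\right)^{2} = \left(-82 + 28\right)^{2} = \left(-54\right)^{2} = 2916$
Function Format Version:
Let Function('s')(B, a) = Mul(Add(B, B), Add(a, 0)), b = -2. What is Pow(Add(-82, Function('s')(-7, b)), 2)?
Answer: 2916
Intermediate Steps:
Function('s')(B, a) = Mul(2, B, a) (Function('s')(B, a) = Mul(Mul(2, B), a) = Mul(2, B, a))
Pow(Add(-82, Function('s')(-7, b)), 2) = Pow(Add(-82, Mul(2, -7, -2)), 2) = Pow(Add(-82, 28), 2) = Pow(-54, 2) = 2916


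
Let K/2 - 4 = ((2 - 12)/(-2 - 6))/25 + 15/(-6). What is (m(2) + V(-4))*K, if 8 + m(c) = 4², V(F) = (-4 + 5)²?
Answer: 279/10 ≈ 27.900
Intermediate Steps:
V(F) = 1 (V(F) = 1² = 1)
m(c) = 8 (m(c) = -8 + 4² = -8 + 16 = 8)
K = 31/10 (K = 8 + 2*(((2 - 12)/(-2 - 6))/25 + 15/(-6)) = 8 + 2*(-10/(-8)*(1/25) + 15*(-⅙)) = 8 + 2*(-10*(-⅛)*(1/25) - 5/2) = 8 + 2*((5/4)*(1/25) - 5/2) = 8 + 2*(1/20 - 5/2) = 8 + 2*(-49/20) = 8 - 49/10 = 31/10 ≈ 3.1000)
(m(2) + V(-4))*K = (8 + 1)*(31/10) = 9*(31/10) = 279/10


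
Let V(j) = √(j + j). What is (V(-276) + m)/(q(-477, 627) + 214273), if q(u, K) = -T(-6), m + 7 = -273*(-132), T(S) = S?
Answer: 36029/214279 + 2*I*√138/214279 ≈ 0.16814 + 0.00010965*I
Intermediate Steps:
V(j) = √2*√j (V(j) = √(2*j) = √2*√j)
m = 36029 (m = -7 - 273*(-132) = -7 + 36036 = 36029)
q(u, K) = 6 (q(u, K) = -1*(-6) = 6)
(V(-276) + m)/(q(-477, 627) + 214273) = (√2*√(-276) + 36029)/(6 + 214273) = (√2*(2*I*√69) + 36029)/214279 = (2*I*√138 + 36029)*(1/214279) = (36029 + 2*I*√138)*(1/214279) = 36029/214279 + 2*I*√138/214279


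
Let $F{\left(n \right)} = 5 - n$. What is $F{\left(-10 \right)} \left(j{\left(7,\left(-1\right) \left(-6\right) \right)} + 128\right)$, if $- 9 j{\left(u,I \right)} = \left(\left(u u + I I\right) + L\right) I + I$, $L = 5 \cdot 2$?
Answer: $960$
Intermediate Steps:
$L = 10$
$j{\left(u,I \right)} = - \frac{I}{9} - \frac{I \left(10 + I^{2} + u^{2}\right)}{9}$ ($j{\left(u,I \right)} = - \frac{\left(\left(u u + I I\right) + 10\right) I + I}{9} = - \frac{\left(\left(u^{2} + I^{2}\right) + 10\right) I + I}{9} = - \frac{\left(\left(I^{2} + u^{2}\right) + 10\right) I + I}{9} = - \frac{\left(10 + I^{2} + u^{2}\right) I + I}{9} = - \frac{I \left(10 + I^{2} + u^{2}\right) + I}{9} = - \frac{I + I \left(10 + I^{2} + u^{2}\right)}{9} = - \frac{I}{9} - \frac{I \left(10 + I^{2} + u^{2}\right)}{9}$)
$F{\left(-10 \right)} \left(j{\left(7,\left(-1\right) \left(-6\right) \right)} + 128\right) = \left(5 - -10\right) \left(- \frac{\left(-1\right) \left(-6\right) \left(11 + \left(\left(-1\right) \left(-6\right)\right)^{2} + 7^{2}\right)}{9} + 128\right) = \left(5 + 10\right) \left(\left(- \frac{1}{9}\right) 6 \left(11 + 6^{2} + 49\right) + 128\right) = 15 \left(\left(- \frac{1}{9}\right) 6 \left(11 + 36 + 49\right) + 128\right) = 15 \left(\left(- \frac{1}{9}\right) 6 \cdot 96 + 128\right) = 15 \left(-64 + 128\right) = 15 \cdot 64 = 960$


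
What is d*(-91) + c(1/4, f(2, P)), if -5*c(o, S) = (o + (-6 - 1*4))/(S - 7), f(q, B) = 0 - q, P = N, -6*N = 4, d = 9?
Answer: -49153/60 ≈ -819.22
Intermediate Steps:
N = -⅔ (N = -⅙*4 = -⅔ ≈ -0.66667)
P = -⅔ ≈ -0.66667
f(q, B) = -q
c(o, S) = -(-10 + o)/(5*(-7 + S)) (c(o, S) = -(o + (-6 - 1*4))/(5*(S - 7)) = -(o + (-6 - 4))/(5*(-7 + S)) = -(o - 10)/(5*(-7 + S)) = -(-10 + o)/(5*(-7 + S)))
d*(-91) + c(1/4, f(2, P)) = 9*(-91) + (10 - 1/4)/(5*(-7 - 1*2)) = -819 + (10 - 1*¼)/(5*(-7 - 2)) = -819 + (⅕)*(10 - ¼)/(-9) = -819 + (⅕)*(-⅑)*(39/4) = -819 - 13/60 = -49153/60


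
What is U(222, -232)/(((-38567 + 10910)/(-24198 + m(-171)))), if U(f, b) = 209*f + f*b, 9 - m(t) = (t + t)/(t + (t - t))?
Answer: -41173082/9219 ≈ -4466.1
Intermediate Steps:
m(t) = 7 (m(t) = 9 - (t + t)/(t + (t - t)) = 9 - 2*t/(t + 0) = 9 - 2*t/t = 9 - 1*2 = 9 - 2 = 7)
U(f, b) = 209*f + b*f
U(222, -232)/(((-38567 + 10910)/(-24198 + m(-171)))) = (222*(209 - 232))/(((-38567 + 10910)/(-24198 + 7))) = (222*(-23))/((-27657/(-24191))) = -5106/((-27657*(-1/24191))) = -5106/27657/24191 = -5106*24191/27657 = -41173082/9219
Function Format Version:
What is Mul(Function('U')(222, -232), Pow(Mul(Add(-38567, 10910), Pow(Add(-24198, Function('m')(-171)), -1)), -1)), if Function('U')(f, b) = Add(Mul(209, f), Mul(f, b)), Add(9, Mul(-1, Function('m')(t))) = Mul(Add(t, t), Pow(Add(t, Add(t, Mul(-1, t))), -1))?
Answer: Rational(-41173082, 9219) ≈ -4466.1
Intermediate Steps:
Function('m')(t) = 7 (Function('m')(t) = Add(9, Mul(-1, Mul(Add(t, t), Pow(Add(t, Add(t, Mul(-1, t))), -1)))) = Add(9, Mul(-1, Mul(Mul(2, t), Pow(Add(t, 0), -1)))) = Add(9, Mul(-1, Mul(Mul(2, t), Pow(t, -1)))) = Add(9, Mul(-1, 2)) = Add(9, -2) = 7)
Function('U')(f, b) = Add(Mul(209, f), Mul(b, f))
Mul(Function('U')(222, -232), Pow(Mul(Add(-38567, 10910), Pow(Add(-24198, Function('m')(-171)), -1)), -1)) = Mul(Mul(222, Add(209, -232)), Pow(Mul(Add(-38567, 10910), Pow(Add(-24198, 7), -1)), -1)) = Mul(Mul(222, -23), Pow(Mul(-27657, Pow(-24191, -1)), -1)) = Mul(-5106, Pow(Mul(-27657, Rational(-1, 24191)), -1)) = Mul(-5106, Pow(Rational(27657, 24191), -1)) = Mul(-5106, Rational(24191, 27657)) = Rational(-41173082, 9219)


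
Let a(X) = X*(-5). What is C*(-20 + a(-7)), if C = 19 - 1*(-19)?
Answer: 570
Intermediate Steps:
a(X) = -5*X
C = 38 (C = 19 + 19 = 38)
C*(-20 + a(-7)) = 38*(-20 - 5*(-7)) = 38*(-20 + 35) = 38*15 = 570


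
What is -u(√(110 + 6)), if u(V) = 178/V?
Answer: -89*√29/29 ≈ -16.527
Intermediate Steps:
-u(√(110 + 6)) = -178/(√(110 + 6)) = -178/(√116) = -178/(2*√29) = -178*√29/58 = -89*√29/29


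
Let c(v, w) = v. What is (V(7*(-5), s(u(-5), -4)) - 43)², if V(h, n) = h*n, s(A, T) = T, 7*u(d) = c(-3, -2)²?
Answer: 9409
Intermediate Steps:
u(d) = 9/7 (u(d) = (⅐)*(-3)² = (⅐)*9 = 9/7)
(V(7*(-5), s(u(-5), -4)) - 43)² = ((7*(-5))*(-4) - 43)² = (-35*(-4) - 43)² = (140 - 43)² = 97² = 9409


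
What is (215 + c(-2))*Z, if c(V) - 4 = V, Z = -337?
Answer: -73129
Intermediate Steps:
c(V) = 4 + V
(215 + c(-2))*Z = (215 + (4 - 2))*(-337) = (215 + 2)*(-337) = 217*(-337) = -73129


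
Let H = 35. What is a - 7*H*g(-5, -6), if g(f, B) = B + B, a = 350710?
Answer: 353650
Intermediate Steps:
g(f, B) = 2*B
a - 7*H*g(-5, -6) = 350710 - 7*35*2*(-6) = 350710 - 245*(-12) = 350710 - 1*(-2940) = 350710 + 2940 = 353650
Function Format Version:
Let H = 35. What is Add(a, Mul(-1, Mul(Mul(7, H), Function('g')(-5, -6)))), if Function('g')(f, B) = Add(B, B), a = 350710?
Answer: 353650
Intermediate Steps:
Function('g')(f, B) = Mul(2, B)
Add(a, Mul(-1, Mul(Mul(7, H), Function('g')(-5, -6)))) = Add(350710, Mul(-1, Mul(Mul(7, 35), Mul(2, -6)))) = Add(350710, Mul(-1, Mul(245, -12))) = Add(350710, Mul(-1, -2940)) = Add(350710, 2940) = 353650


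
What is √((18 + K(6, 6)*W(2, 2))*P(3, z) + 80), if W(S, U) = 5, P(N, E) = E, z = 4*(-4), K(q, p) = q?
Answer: 4*I*√43 ≈ 26.23*I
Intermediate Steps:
z = -16
√((18 + K(6, 6)*W(2, 2))*P(3, z) + 80) = √((18 + 6*5)*(-16) + 80) = √((18 + 30)*(-16) + 80) = √(48*(-16) + 80) = √(-768 + 80) = √(-688) = 4*I*√43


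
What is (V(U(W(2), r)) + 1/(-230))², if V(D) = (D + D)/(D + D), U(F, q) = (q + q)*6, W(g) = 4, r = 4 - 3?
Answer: 52441/52900 ≈ 0.99132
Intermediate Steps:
r = 1
U(F, q) = 12*q (U(F, q) = (2*q)*6 = 12*q)
V(D) = 1 (V(D) = (2*D)/((2*D)) = (2*D)*(1/(2*D)) = 1)
(V(U(W(2), r)) + 1/(-230))² = (1 + 1/(-230))² = (1 - 1/230)² = (229/230)² = 52441/52900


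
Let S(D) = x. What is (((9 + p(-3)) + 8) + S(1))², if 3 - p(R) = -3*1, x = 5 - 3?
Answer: 625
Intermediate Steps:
x = 2
p(R) = 6 (p(R) = 3 - (-3) = 3 - 1*(-3) = 3 + 3 = 6)
S(D) = 2
(((9 + p(-3)) + 8) + S(1))² = (((9 + 6) + 8) + 2)² = ((15 + 8) + 2)² = (23 + 2)² = 25² = 625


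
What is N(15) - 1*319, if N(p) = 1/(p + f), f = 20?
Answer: -11164/35 ≈ -318.97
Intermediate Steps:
N(p) = 1/(20 + p) (N(p) = 1/(p + 20) = 1/(20 + p))
N(15) - 1*319 = 1/(20 + 15) - 1*319 = 1/35 - 319 = -11164/35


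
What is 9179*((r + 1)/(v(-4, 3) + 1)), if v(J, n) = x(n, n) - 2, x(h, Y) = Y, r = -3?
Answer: -9179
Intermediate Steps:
v(J, n) = -2 + n (v(J, n) = n - 2 = -2 + n)
9179*((r + 1)/(v(-4, 3) + 1)) = 9179*((-3 + 1)/((-2 + 3) + 1)) = 9179*(-2/(1 + 1)) = 9179*(-2/2) = 9179*(-2*1/2) = 9179*(-1) = -9179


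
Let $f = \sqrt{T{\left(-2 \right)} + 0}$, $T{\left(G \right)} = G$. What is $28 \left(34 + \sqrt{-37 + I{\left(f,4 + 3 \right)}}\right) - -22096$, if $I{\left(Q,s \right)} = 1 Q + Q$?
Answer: $23048 + 28 \sqrt{-37 + 2 i \sqrt{2}} \approx 23055.0 + 170.44 i$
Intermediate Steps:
$f = i \sqrt{2}$ ($f = \sqrt{-2 + 0} = \sqrt{-2} = i \sqrt{2} \approx 1.4142 i$)
$I{\left(Q,s \right)} = 2 Q$ ($I{\left(Q,s \right)} = Q + Q = 2 Q$)
$28 \left(34 + \sqrt{-37 + I{\left(f,4 + 3 \right)}}\right) - -22096 = 28 \left(34 + \sqrt{-37 + 2 i \sqrt{2}}\right) - -22096 = 28 \left(34 + \sqrt{-37 + 2 i \sqrt{2}}\right) + 22096 = \left(952 + 28 \sqrt{-37 + 2 i \sqrt{2}}\right) + 22096 = 23048 + 28 \sqrt{-37 + 2 i \sqrt{2}}$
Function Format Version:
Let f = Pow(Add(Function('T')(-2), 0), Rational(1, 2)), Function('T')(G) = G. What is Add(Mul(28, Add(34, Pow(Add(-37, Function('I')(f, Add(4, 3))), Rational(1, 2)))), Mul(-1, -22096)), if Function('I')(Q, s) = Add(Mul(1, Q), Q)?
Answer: Add(23048, Mul(28, Pow(Add(-37, Mul(2, I, Pow(2, Rational(1, 2)))), Rational(1, 2)))) ≈ Add(23055., Mul(170.44, I))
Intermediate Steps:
f = Mul(I, Pow(2, Rational(1, 2))) (f = Pow(Add(-2, 0), Rational(1, 2)) = Pow(-2, Rational(1, 2)) = Mul(I, Pow(2, Rational(1, 2))) ≈ Mul(1.4142, I))
Function('I')(Q, s) = Mul(2, Q) (Function('I')(Q, s) = Add(Q, Q) = Mul(2, Q))
Add(Mul(28, Add(34, Pow(Add(-37, Function('I')(f, Add(4, 3))), Rational(1, 2)))), Mul(-1, -22096)) = Add(Mul(28, Add(34, Pow(Add(-37, Mul(2, Mul(I, Pow(2, Rational(1, 2))))), Rational(1, 2)))), Mul(-1, -22096)) = Add(Mul(28, Add(34, Pow(Add(-37, Mul(2, I, Pow(2, Rational(1, 2)))), Rational(1, 2)))), 22096) = Add(Add(952, Mul(28, Pow(Add(-37, Mul(2, I, Pow(2, Rational(1, 2)))), Rational(1, 2)))), 22096) = Add(23048, Mul(28, Pow(Add(-37, Mul(2, I, Pow(2, Rational(1, 2)))), Rational(1, 2))))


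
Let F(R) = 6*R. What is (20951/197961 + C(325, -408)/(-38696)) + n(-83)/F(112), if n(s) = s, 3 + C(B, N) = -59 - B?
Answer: -78409733/10213731808 ≈ -0.0076769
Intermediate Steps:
C(B, N) = -62 - B (C(B, N) = -3 + (-59 - B) = -62 - B)
(20951/197961 + C(325, -408)/(-38696)) + n(-83)/F(112) = (20951/197961 + (-62 - 1*325)/(-38696)) - 83/(6*112) = (20951*(1/197961) + (-62 - 325)*(-1/38696)) - 83/672 = (20951/197961 - 387*(-1/38696)) - 83*1/672 = (20951/197961 + 387/38696) - 83/672 = 887330803/7660298856 - 83/672 = -78409733/10213731808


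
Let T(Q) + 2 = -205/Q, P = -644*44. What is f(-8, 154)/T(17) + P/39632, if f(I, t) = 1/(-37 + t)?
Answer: -49564582/69264351 ≈ -0.71559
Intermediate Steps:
P = -28336
T(Q) = -2 - 205/Q
f(-8, 154)/T(17) + P/39632 = 1/((-37 + 154)*(-2 - 205/17)) - 28336/39632 = 1/(117*(-2 - 205*1/17)) - 28336*1/39632 = 1/(117*(-2 - 205/17)) - 1771/2477 = 1/(117*(-239/17)) - 1771/2477 = (1/117)*(-17/239) - 1771/2477 = -17/27963 - 1771/2477 = -49564582/69264351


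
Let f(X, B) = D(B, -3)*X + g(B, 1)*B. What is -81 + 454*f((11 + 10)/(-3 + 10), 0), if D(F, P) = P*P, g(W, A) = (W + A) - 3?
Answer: 12177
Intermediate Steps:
g(W, A) = -3 + A + W (g(W, A) = (A + W) - 3 = -3 + A + W)
D(F, P) = P²
f(X, B) = 9*X + B*(-2 + B) (f(X, B) = (-3)²*X + (-3 + 1 + B)*B = 9*X + (-2 + B)*B = 9*X + B*(-2 + B))
-81 + 454*f((11 + 10)/(-3 + 10), 0) = -81 + 454*(9*((11 + 10)/(-3 + 10)) + 0*(-2 + 0)) = -81 + 454*(9*(21/7) + 0*(-2)) = -81 + 454*(9*(21*(⅐)) + 0) = -81 + 454*(9*3 + 0) = -81 + 454*(27 + 0) = -81 + 454*27 = -81 + 12258 = 12177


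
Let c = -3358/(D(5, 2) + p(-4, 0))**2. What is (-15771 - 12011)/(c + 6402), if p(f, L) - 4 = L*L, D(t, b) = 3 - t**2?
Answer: -155196/35705 ≈ -4.3466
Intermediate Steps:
p(f, L) = 4 + L**2 (p(f, L) = 4 + L*L = 4 + L**2)
c = -1679/162 (c = -3358/((3 - 1*5**2) + (4 + 0**2))**2 = -3358/((3 - 1*25) + (4 + 0))**2 = -3358/((3 - 25) + 4)**2 = -3358/(-22 + 4)**2 = -3358/((-18)**2) = -3358/324 = -3358*1/324 = -1679/162 ≈ -10.364)
(-15771 - 12011)/(c + 6402) = (-15771 - 12011)/(-1679/162 + 6402) = -27782/1035445/162 = -27782*162/1035445 = -155196/35705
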